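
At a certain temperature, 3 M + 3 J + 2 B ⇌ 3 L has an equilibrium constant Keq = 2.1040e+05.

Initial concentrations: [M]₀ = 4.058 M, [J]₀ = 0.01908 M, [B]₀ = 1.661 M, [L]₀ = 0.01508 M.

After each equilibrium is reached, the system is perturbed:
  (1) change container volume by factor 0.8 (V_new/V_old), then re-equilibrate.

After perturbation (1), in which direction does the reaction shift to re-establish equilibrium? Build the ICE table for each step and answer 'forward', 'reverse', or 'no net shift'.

Q₀ = 0.002678 vs Keq = 2.1040e+05 ⇒ Q<K, forward
Step 1:
                  M         J         B         L
  I           4.058   0.01908     1.661   0.01508
  C        -0.01898  -0.01898  -0.01265   0.01898
  E           4.039 1.0160e-04     1.648   0.03406
  solve Keq expr → x = 0.006326; check Q = 2.1040e+05
Then change container volume by factor 0.8 (V_new/V_old).
Step 2:
                  M         J         B         L
  I           5.049 1.2700e-04      2.06   0.04257
  C       -3.9362e-05 -3.9362e-05 -2.6241e-05 3.9362e-05
  E           5.049 8.7640e-05      2.06   0.04261
  solve Keq expr → x = 1.3121e-05; check Q = 2.1040e+05

Direction: forward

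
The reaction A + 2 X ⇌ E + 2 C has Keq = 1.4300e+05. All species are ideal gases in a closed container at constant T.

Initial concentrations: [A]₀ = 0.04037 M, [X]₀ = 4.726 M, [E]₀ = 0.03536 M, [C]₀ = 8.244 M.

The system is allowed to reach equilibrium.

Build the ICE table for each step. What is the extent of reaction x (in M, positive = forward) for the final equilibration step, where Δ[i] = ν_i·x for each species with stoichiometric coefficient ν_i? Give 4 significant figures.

x = 0.04037 M

Q₀ = 2.665 vs Keq = 1.4300e+05 ⇒ Q<K, forward
Step 1:
                  A         X         E         C
  I         0.04037     4.726   0.03536     8.244
  C        -0.04037  -0.08074   0.04037   0.08074
  E       1.7008e-06     4.645   0.07573     8.325
  solve Keq expr → x = 0.04037; check Q = 1.4300e+05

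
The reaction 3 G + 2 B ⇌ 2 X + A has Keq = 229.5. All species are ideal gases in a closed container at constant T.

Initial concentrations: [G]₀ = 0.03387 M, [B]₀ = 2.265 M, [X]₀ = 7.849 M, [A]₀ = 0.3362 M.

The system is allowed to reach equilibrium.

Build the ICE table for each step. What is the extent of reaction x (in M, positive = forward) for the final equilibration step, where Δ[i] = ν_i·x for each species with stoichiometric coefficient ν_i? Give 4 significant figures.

Q₀ = 1.0391e+05 vs Keq = 229.5 ⇒ Q>K, reverse
Step 1:
                  G         B         X         A
  Initial   0.03387     2.265     7.849    0.3362
  Change     0.1966     0.131    -0.131  -0.06552
  Equil      0.2304     2.396     7.718    0.2707
  solve Keq expr → x = -0.06552; check Q = 229.5

x = -0.06552 M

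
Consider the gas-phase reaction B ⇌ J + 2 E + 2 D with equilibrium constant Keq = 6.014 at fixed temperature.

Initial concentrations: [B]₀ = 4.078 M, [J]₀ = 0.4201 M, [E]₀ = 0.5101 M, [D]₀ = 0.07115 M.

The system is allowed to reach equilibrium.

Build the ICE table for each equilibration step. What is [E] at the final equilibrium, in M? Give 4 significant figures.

[E]_eq = 2.209 M

Q₀ = 1.3570e-04 vs Keq = 6.014 ⇒ Q<K, forward
Step 1:
                  B         J         E         D
  I           4.078    0.4201    0.5101   0.07115
  C         -0.8495    0.8495     1.699     1.699
  E           3.228      1.27     2.209      1.77
  solve Keq expr → x = 0.8495; check Q = 6.014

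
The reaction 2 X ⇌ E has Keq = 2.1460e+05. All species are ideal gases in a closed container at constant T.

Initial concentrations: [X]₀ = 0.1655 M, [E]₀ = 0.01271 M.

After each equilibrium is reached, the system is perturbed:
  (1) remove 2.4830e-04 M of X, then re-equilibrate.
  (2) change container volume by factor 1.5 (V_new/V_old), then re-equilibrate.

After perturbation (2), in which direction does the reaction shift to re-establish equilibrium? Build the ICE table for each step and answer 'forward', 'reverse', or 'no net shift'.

Direction: reverse

Q₀ = 0.464 vs Keq = 2.1460e+05 ⇒ Q<K, forward
Step 1:
                  X         E
  I          0.1655   0.01271
  C         -0.1648   0.08242
  E       6.6579e-04   0.09513
  solve Keq expr → x = 0.08242; check Q = 2.1460e+05
Then remove 2.4830e-04 M of X.
Step 2:
                  X         E
  I       4.1749e-04   0.09513
  C       2.4787e-04 -1.2393e-04
  E       6.6536e-04     0.095
  solve Keq expr → x = -1.2393e-04; check Q = 2.1460e+05
Then change container volume by factor 1.5 (V_new/V_old).
Step 3:
                  X         E
  I       4.4357e-04   0.06334
  C       9.9477e-05 -4.9738e-05
  E       5.4305e-04   0.06329
  solve Keq expr → x = -4.9738e-05; check Q = 2.1460e+05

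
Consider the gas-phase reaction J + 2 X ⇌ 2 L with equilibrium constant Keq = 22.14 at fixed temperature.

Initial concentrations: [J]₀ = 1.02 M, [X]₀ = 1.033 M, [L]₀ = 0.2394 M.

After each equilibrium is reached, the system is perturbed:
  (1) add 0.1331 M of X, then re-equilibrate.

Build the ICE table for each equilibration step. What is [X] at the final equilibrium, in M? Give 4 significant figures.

Q₀ = 0.05266 vs Keq = 22.14 ⇒ Q<K, forward
Step 1:
                   J          X          L
  Initial       1.02      1.033     0.2394
  Change     -0.3827    -0.7655     0.7655
  Equil       0.6373     0.2675      1.005
  solve Keq expr → x = 0.3827; check Q = 22.14
Then add 0.1331 M of X.
Step 2:
                   J          X          L
  Initial     0.6373     0.4006      1.005
  Change    -0.04794   -0.09589    0.09589
  Equil       0.5893     0.3047      1.101
  solve Keq expr → x = 0.04794; check Q = 22.14

[X]_eq = 0.3047 M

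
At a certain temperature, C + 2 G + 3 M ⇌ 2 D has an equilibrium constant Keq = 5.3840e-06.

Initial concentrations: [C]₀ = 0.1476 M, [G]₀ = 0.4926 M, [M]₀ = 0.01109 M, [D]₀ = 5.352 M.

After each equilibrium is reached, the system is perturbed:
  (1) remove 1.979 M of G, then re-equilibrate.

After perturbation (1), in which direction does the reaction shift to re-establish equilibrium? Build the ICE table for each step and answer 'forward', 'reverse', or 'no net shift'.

Q₀ = 5.8636e+08 vs Keq = 5.3840e-06 ⇒ Q>K, reverse
Step 1:
                    C           G           M           D
  Initial      0.1476      0.4926     0.01109       5.352
  Change         2.47        4.94        7.41       -4.94
  Equil         2.617       5.432       7.421      0.4122
  solve Keq expr → x = -2.47; check Q = 5.3840e-06
Then remove 1.979 M of G.
Step 2:
                    C           G           M           D
  Initial       2.617       3.453       7.421      0.4122
  Change      0.06334      0.1267        0.19     -0.1267
  Equil         2.681        3.58       7.611      0.2856
  solve Keq expr → x = -0.06334; check Q = 5.3840e-06

Direction: reverse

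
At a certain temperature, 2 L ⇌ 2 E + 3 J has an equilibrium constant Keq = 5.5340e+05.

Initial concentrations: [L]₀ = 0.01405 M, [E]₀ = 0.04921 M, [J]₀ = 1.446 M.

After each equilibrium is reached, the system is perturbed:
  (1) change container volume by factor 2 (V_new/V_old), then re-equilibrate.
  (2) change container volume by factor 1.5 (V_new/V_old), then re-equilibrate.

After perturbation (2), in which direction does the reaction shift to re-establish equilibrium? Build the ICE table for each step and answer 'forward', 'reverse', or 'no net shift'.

Direction: forward

Q₀ = 37.09 vs Keq = 5.5340e+05 ⇒ Q<K, forward
Step 1:
                  L         E         J
  init      0.01405   0.04921     1.446
  Δ         -0.0139    0.0139   0.02085
  eq      1.5071e-04   0.06311     1.467
  solve Keq expr → x = 0.00695; check Q = 5.5340e+05
Then change container volume by factor 2 (V_new/V_old).
Step 2:
                  L         E         J
  init    7.5357e-05   0.03155    0.7334
  Δ       -4.8669e-05 4.8669e-05 7.3003e-05
  eq      2.6688e-05    0.0316    0.7335
  solve Keq expr → x = 2.4334e-05; check Q = 5.5340e+05
Then change container volume by factor 1.5 (V_new/V_old).
Step 3:
                  L         E         J
  init    1.7792e-05   0.02107     0.489
  Δ       -8.1031e-06 8.1031e-06 1.2155e-05
  eq      9.6887e-06   0.02108     0.489
  solve Keq expr → x = 4.0515e-06; check Q = 5.5340e+05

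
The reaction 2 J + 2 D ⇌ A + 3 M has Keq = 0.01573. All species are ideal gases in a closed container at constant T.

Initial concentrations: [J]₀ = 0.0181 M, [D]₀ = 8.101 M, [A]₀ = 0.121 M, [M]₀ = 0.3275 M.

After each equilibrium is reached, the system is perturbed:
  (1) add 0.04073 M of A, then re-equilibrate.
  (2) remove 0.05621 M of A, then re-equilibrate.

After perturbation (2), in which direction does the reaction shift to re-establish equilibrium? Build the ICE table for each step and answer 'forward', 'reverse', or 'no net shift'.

Q₀ = 0.1977 vs Keq = 0.01573 ⇒ Q>K, reverse
Step 1:
                   J          D          A          M
  Initial     0.0181      8.101      0.121     0.3275
  Change     0.02989    0.02989   -0.01495   -0.04484
  Equil      0.04799      8.131     0.1061     0.2827
  solve Keq expr → x = -0.01495; check Q = 0.01573
Then add 0.04073 M of A.
Step 2:
                   J          D          A          M
  Initial    0.04799      8.131     0.1468     0.2827
  Change    0.005481   0.005481   -0.00274  -0.008221
  Equil      0.05347      8.136      0.144     0.2744
  solve Keq expr → x = -0.00274; check Q = 0.01573
Then remove 0.05621 M of A.
Step 3:
                   J          D          A          M
  Initial    0.05347      8.136    0.08783     0.2744
  Change   -0.007934  -0.007934   0.003967     0.0119
  Equil      0.04554      8.128     0.0918     0.2863
  solve Keq expr → x = 0.003967; check Q = 0.01573

Direction: forward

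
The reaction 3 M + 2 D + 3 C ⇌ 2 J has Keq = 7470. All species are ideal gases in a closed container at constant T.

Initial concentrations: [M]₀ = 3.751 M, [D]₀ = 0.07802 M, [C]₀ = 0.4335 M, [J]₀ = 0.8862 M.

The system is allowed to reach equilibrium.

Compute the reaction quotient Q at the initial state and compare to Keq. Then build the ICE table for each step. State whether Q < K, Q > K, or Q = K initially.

Q₀ = 30.01 vs Keq = 7470 ⇒ Q<K, forward
Step 1:
                   M          D          C          J
  I            3.751    0.07802     0.4335     0.8862
  C          -0.1044   -0.06961    -0.1044    0.06961
  E            3.647   0.008412     0.3291     0.9558
  solve Keq expr → x = 0.0348; check Q = 7470

Q₀ = 30.01; Q < K (proceeds forward)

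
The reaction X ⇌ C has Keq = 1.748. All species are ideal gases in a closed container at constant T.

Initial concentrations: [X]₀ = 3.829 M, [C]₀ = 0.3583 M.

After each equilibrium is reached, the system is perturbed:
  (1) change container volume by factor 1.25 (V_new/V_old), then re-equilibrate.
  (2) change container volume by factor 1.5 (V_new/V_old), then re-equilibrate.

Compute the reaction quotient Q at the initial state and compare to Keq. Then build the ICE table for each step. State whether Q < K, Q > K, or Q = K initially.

Q₀ = 0.09358 vs Keq = 1.748 ⇒ Q<K, forward
Step 1:
                   X          C
  Initial      3.829     0.3583
  Change      -2.305      2.305
  Equil        1.524      2.664
  solve Keq expr → x = 2.305; check Q = 1.748
Then change container volume by factor 1.25 (V_new/V_old).
Step 2:
                   X          C
  Initial      1.219      2.131
  Change           0          0
  Equil        1.219      2.131
  solve Keq expr → x = 0; check Q = 1.748
Then change container volume by factor 1.5 (V_new/V_old).
Step 3:
                   X          C
  Initial     0.8127      1.421
  Change           0          0
  Equil       0.8127      1.421
  solve Keq expr → x = 0; check Q = 1.748

Q₀ = 0.09358; Q < K (proceeds forward)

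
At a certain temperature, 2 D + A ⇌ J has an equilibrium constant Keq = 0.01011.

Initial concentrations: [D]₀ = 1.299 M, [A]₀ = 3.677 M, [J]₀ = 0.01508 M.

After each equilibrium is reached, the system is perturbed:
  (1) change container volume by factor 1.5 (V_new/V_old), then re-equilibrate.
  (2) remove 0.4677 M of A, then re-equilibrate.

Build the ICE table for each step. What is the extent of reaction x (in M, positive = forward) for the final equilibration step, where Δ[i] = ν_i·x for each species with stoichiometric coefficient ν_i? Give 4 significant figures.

Q₀ = 0.00243 vs Keq = 0.01011 ⇒ Q<K, forward
Step 1:
                    D           A           J
  I             1.299       3.677     0.01508
  C          -0.07926    -0.03963     0.03963
  E              1.22       3.637     0.05471
  solve Keq expr → x = 0.03963; check Q = 0.01011
Then change container volume by factor 1.5 (V_new/V_old).
Step 2:
                    D           A           J
  I            0.8132       2.425     0.03647
  C           0.03722     0.01861    -0.01861
  E            0.8504       2.444     0.01786
  solve Keq expr → x = -0.01861; check Q = 0.01011
Then remove 0.4677 M of A.
Step 3:
                    D           A           J
  I            0.8504       1.976     0.01786
  C          0.006358    0.003179   -0.003179
  E            0.8567       1.979     0.01469
  solve Keq expr → x = -0.003179; check Q = 0.01011

x = -0.003179 M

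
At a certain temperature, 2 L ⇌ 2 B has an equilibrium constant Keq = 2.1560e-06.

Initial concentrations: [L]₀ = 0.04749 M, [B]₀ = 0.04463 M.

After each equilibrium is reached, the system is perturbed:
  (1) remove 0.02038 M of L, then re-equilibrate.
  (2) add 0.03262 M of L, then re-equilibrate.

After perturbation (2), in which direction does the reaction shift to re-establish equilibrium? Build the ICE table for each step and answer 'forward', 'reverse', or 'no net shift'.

Direction: forward

Q₀ = 0.8832 vs Keq = 2.1560e-06 ⇒ Q>K, reverse
Step 1:
                    L           B
  init        0.04749     0.04463
  Δ           0.04449    -0.04449
  eq          0.09198  1.3506e-04
  solve Keq expr → x = -0.02225; check Q = 2.1560e-06
Then remove 0.02038 M of L.
Step 2:
                    L           B
  init         0.0716  1.3506e-04
  Δ        2.9881e-05 -2.9881e-05
  eq          0.07163  1.0518e-04
  solve Keq expr → x = -1.4940e-05; check Q = 2.1560e-06
Then add 0.03262 M of L.
Step 3:
                    L           B
  init         0.1043  1.0518e-04
  Δ       -4.7827e-05  4.7827e-05
  eq           0.1042  1.5301e-04
  solve Keq expr → x = 2.3913e-05; check Q = 2.1560e-06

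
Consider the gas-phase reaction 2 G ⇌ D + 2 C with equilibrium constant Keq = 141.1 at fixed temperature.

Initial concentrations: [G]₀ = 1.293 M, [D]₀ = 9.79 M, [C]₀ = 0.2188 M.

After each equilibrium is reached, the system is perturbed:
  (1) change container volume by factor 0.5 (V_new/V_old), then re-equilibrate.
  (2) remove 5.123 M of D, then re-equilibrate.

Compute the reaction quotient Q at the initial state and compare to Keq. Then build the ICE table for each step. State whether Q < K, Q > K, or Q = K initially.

Q₀ = 0.2803 vs Keq = 141.1 ⇒ Q<K, forward
Step 1:
                   G          D          C
  Initial      1.293       9.79     0.2188
  Change     -0.9717     0.4859     0.9717
  Equil       0.3213      10.28      1.191
  solve Keq expr → x = 0.4859; check Q = 141.1
Then change container volume by factor 0.5 (V_new/V_old).
Step 2:
                   G          D          C
  Initial     0.6426      20.55      2.381
  Change      0.1912   -0.09561    -0.1912
  Equil       0.8338      20.46       2.19
  solve Keq expr → x = -0.09561; check Q = 141.1
Then remove 5.123 M of D.
Step 3:
                   G          D          C
  Initial     0.8338      15.33       2.19
  Change     -0.0834     0.0417     0.0834
  Equil       0.7504      15.37      2.273
  solve Keq expr → x = 0.0417; check Q = 141.1

Q₀ = 0.2803; Q < K (proceeds forward)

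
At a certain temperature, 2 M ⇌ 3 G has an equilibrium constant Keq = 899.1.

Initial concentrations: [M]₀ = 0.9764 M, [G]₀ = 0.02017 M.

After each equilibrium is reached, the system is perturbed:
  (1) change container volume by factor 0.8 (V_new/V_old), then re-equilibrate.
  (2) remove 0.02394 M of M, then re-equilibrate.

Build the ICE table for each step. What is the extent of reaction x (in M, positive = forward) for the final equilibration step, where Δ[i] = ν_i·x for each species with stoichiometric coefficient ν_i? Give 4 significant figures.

x = -0.0109 M

Q₀ = 8.6072e-06 vs Keq = 899.1 ⇒ Q<K, forward
Step 1:
                    M           G
  init         0.9764     0.02017
  Δ           -0.9211       1.382
  eq          0.05535       1.402
  solve Keq expr → x = 0.4605; check Q = 899.1
Then change container volume by factor 0.8 (V_new/V_old).
Step 2:
                    M           G
  init        0.06918       1.752
  Δ          0.007429    -0.01114
  eq          0.07661       1.741
  solve Keq expr → x = -0.003715; check Q = 899.1
Then remove 0.02394 M of M.
Step 3:
                    M           G
  init        0.05267       1.741
  Δ           0.02179    -0.03269
  eq          0.07447       1.708
  solve Keq expr → x = -0.0109; check Q = 899.1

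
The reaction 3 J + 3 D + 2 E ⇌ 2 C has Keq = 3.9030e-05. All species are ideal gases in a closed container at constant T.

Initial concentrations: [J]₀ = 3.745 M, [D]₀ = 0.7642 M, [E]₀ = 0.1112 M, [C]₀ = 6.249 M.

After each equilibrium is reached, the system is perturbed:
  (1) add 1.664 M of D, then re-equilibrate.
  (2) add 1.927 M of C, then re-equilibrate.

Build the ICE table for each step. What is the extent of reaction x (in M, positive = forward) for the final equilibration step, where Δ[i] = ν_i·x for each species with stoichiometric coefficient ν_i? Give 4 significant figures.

Q₀ = 134.7 vs Keq = 3.9030e-05 ⇒ Q>K, reverse
Step 1:
                   J          D          E          C
  init         3.745     0.7642     0.1112      6.249
  Δ            3.912      3.912      2.608     -2.608
  eq           7.657      4.677      2.719      3.641
  solve Keq expr → x = -1.304; check Q = 3.9030e-05
Then add 1.664 M of D.
Step 2:
                   J          D          E          C
  init         7.657      6.341      2.719      3.641
  Δ           -0.515     -0.515    -0.3433     0.3433
  eq           7.142      5.826      2.376      3.984
  solve Keq expr → x = 0.1717; check Q = 3.9030e-05
Then add 1.927 M of C.
Step 3:
                   J          D          E          C
  init         7.142      5.826      2.376      5.911
  Δ           0.4752     0.4752     0.3168    -0.3168
  eq           7.618      6.301      2.693      5.594
  solve Keq expr → x = -0.1584; check Q = 3.9030e-05

x = -0.1584 M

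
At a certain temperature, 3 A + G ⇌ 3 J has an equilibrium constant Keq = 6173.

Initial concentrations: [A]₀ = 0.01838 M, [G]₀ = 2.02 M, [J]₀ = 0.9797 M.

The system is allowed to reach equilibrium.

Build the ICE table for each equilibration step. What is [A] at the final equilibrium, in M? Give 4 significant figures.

Q₀ = 7.4971e+04 vs Keq = 6173 ⇒ Q>K, reverse
Step 1:
                   A          G          J
  init       0.01838       2.02     0.9797
  Δ          0.02283   0.007611   -0.02283
  eq         0.04121      2.028     0.9569
  solve Keq expr → x = -0.007611; check Q = 6173

[A]_eq = 0.04121 M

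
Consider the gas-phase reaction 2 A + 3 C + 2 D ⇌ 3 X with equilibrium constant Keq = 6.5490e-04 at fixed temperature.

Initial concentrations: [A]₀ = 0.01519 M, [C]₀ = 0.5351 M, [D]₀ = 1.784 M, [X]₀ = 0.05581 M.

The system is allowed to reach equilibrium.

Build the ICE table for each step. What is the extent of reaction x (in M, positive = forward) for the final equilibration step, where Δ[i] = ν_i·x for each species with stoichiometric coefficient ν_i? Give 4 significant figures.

x = -0.01539 M

Q₀ = 1.545 vs Keq = 6.5490e-04 ⇒ Q>K, reverse
Step 1:
                    A           C           D           X
  init        0.01519      0.5351       1.784     0.05581
  Δ           0.03078     0.04617     0.03078    -0.04617
  eq          0.04597      0.5813       1.815    0.009638
  solve Keq expr → x = -0.01539; check Q = 6.5490e-04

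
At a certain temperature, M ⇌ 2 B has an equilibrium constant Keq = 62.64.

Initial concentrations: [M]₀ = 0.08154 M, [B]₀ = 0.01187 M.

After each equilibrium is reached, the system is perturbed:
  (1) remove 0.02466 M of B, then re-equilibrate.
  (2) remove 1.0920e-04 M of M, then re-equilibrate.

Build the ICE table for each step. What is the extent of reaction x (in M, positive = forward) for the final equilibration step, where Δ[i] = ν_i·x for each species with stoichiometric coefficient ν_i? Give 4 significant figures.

Q₀ = 0.001728 vs Keq = 62.64 ⇒ Q<K, forward
Step 1:
                  M         B
  Initial   0.08154   0.01187
  Change   -0.08106    0.1621
  Equil   4.8324e-04     0.174
  solve Keq expr → x = 0.08106; check Q = 62.64
Then remove 0.02466 M of B.
Step 2:
                  M         B
  Initial 4.8324e-04    0.1493
  Change  -1.2608e-04 2.5215e-04
  Equil   3.5717e-04    0.1496
  solve Keq expr → x = 1.2608e-04; check Q = 62.64
Then remove 1.0920e-04 M of M.
Step 3:
                  M         B
  Initial 2.4797e-04    0.1496
  Change  1.0817e-04 -2.1634e-04
  Equil   3.5613e-04    0.1494
  solve Keq expr → x = -1.0817e-04; check Q = 62.64

x = -1.0817e-04 M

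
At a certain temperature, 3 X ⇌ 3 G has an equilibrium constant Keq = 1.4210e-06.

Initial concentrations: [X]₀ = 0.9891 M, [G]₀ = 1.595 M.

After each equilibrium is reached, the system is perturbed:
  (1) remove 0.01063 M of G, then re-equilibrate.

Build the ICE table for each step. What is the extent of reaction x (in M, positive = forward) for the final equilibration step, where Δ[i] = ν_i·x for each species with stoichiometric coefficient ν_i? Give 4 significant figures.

Q₀ = 4.193 vs Keq = 1.4210e-06 ⇒ Q>K, reverse
Step 1:
                  X         G
  init       0.9891     1.595
  Δ           1.566    -1.566
  eq          2.555   0.02873
  solve Keq expr → x = -0.5221; check Q = 1.4210e-06
Then remove 0.01063 M of G.
Step 2:
                  X         G
  init        2.555    0.0181
  Δ        -0.01051   0.01051
  eq          2.545   0.02861
  solve Keq expr → x = 0.003504; check Q = 1.4210e-06

x = 0.003504 M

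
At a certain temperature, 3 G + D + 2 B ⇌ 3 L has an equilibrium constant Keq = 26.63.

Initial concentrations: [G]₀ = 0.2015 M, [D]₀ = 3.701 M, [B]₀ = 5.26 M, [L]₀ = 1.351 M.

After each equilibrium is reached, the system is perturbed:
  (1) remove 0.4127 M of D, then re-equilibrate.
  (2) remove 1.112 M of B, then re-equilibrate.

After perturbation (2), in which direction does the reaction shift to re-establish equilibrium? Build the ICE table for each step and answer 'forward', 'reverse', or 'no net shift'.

Direction: reverse

Q₀ = 2.943 vs Keq = 26.63 ⇒ Q<K, forward
Step 1:
                  G         D         B         L
  I          0.2015     3.701      5.26     1.351
  C        -0.09671  -0.03224  -0.06448   0.09671
  E          0.1048     3.669     5.196     1.448
  solve Keq expr → x = 0.03224; check Q = 26.63
Then remove 0.4127 M of D.
Step 2:
                  G         D         B         L
  I          0.1048     3.256     5.196     1.448
  C        0.003907  0.001302  0.002605 -0.003907
  E          0.1087     3.257     5.198     1.444
  solve Keq expr → x = -0.001302; check Q = 26.63
Then remove 1.112 M of B.
Step 3:
                  G         D         B         L
  I          0.1087     3.257     4.086     1.444
  C          0.0171    0.0057    0.0114   -0.0171
  E          0.1258     3.263     4.098     1.427
  solve Keq expr → x = -0.0057; check Q = 26.63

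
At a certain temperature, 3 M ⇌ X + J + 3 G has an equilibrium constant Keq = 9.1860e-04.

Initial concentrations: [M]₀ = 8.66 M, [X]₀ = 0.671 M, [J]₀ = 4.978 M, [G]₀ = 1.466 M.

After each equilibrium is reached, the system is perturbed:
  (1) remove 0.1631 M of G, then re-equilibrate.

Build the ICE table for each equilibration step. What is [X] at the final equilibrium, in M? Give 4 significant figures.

[X]_eq = 0.4667 M

Q₀ = 0.0162 vs Keq = 9.1860e-04 ⇒ Q>K, reverse
Step 1:
                  M         X         J         G
  I            8.66     0.671     4.978     1.466
  C          0.7413   -0.2471   -0.2471   -0.7413
  E           9.401    0.4239     4.731    0.7247
  solve Keq expr → x = -0.2471; check Q = 9.1860e-04
Then remove 0.1631 M of G.
Step 2:
                  M         X         J         G
  I           9.401    0.4239     4.731    0.5616
  C         -0.1285   0.04285   0.04285    0.1285
  E           9.273    0.4667     4.774    0.6901
  solve Keq expr → x = 0.04285; check Q = 9.1860e-04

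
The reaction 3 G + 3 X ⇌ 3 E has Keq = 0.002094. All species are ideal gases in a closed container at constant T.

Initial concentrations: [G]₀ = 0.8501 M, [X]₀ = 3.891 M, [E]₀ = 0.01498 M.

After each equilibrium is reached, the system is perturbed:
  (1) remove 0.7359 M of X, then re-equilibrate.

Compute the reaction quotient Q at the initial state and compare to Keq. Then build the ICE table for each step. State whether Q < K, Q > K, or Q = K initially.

Q₀ = 9.2884e-08 vs Keq = 0.002094 ⇒ Q<K, forward
Step 1:
                  G         X         E
  init       0.8501     3.891   0.01498
  Δ         -0.2594   -0.2594    0.2594
  eq         0.5907     3.632    0.2744
  solve Keq expr → x = 0.08648; check Q = 0.002094
Then remove 0.7359 M of X.
Step 2:
                  G         X         E
  init       0.5907     2.896    0.2744
  Δ         0.03833   0.03833  -0.03833
  eq          0.629     2.934    0.2361
  solve Keq expr → x = -0.01278; check Q = 0.002094

Q₀ = 9.2884e-08; Q < K (proceeds forward)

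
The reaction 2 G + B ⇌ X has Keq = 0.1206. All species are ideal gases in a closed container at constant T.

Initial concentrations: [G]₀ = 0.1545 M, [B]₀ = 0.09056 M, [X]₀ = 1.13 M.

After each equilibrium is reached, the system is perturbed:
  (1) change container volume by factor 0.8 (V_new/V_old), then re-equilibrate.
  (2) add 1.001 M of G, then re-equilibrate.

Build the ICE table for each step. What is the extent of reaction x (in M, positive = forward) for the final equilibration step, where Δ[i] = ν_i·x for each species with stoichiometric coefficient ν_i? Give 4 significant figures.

Q₀ = 522.7 vs Keq = 0.1206 ⇒ Q>K, reverse
Step 1:
                    G           B           X
  Initial      0.1545     0.09056        1.13
  Change        1.599      0.7997     -0.7997
  Equil         1.754      0.8903      0.3303
  solve Keq expr → x = -0.7997; check Q = 0.1206
Then change container volume by factor 0.8 (V_new/V_old).
Step 2:
                    G           B           X
  Initial       2.192       1.113      0.4129
  Change      -0.1773    -0.08867     0.08867
  Equil         2.015       1.024      0.5015
  solve Keq expr → x = 0.08867; check Q = 0.1206
Then add 1.001 M of G.
Step 3:
                    G           B           X
  Initial       3.016       1.024      0.5015
  Change      -0.3852     -0.1926      0.1926
  Equil         2.631      0.8316      0.6941
  solve Keq expr → x = 0.1926; check Q = 0.1206

x = 0.1926 M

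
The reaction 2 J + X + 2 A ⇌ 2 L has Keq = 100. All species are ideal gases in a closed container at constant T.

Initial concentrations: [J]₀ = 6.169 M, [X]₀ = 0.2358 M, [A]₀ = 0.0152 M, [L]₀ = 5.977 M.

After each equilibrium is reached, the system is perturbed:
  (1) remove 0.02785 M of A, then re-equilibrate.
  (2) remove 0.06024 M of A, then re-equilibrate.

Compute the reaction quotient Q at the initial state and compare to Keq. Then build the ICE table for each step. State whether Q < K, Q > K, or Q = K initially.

Q₀ = 1.7231e+04 vs Keq = 100 ⇒ Q>K, reverse
Step 1:
                   J          X          A          L
  init         6.169     0.2358     0.0152      5.977
  Δ           0.1502    0.07509     0.1502    -0.1502
  eq           6.319     0.3109     0.1654      5.827
  solve Keq expr → x = -0.07509; check Q = 100
Then remove 0.02785 M of A.
Step 2:
                   J          X          A          L
  init         6.319     0.3109     0.1375      5.827
  Δ          0.02355    0.01177    0.02355   -0.02355
  eq           6.343     0.3227     0.1611      5.803
  solve Keq expr → x = -0.01177; check Q = 100
Then remove 0.06024 M of A.
Step 3:
                   J          X          A          L
  init         6.343     0.3227     0.1008      5.803
  Δ          0.05155    0.02578    0.05155   -0.05155
  eq           6.394     0.3484     0.1524      5.752
  solve Keq expr → x = -0.02578; check Q = 100

Q₀ = 1.7231e+04; Q > K (proceeds reverse)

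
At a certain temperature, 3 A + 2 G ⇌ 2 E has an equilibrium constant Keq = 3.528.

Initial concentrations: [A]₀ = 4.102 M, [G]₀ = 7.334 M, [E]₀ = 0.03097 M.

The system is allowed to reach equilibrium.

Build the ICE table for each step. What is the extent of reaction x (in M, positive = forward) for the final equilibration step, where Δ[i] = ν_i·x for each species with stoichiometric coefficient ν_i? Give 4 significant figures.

x = 1.228 M

Q₀ = 2.5835e-07 vs Keq = 3.528 ⇒ Q<K, forward
Step 1:
                  A         G         E
  I           4.102     7.334   0.03097
  C          -3.683    -2.455     2.455
  E          0.4191     4.879     2.486
  solve Keq expr → x = 1.228; check Q = 3.528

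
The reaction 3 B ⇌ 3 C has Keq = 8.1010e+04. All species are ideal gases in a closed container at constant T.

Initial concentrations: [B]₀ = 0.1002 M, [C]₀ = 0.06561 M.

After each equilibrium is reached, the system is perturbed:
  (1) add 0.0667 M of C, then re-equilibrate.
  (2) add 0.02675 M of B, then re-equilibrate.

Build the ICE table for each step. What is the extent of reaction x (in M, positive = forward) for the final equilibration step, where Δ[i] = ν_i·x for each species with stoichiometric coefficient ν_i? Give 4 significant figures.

Q₀ = 0.2807 vs Keq = 8.1010e+04 ⇒ Q<K, forward
Step 1:
                  B         C
  I          0.1002   0.06561
  C        -0.09645   0.09645
  E        0.003745    0.1621
  solve Keq expr → x = 0.03215; check Q = 8.1010e+04
Then add 0.0667 M of C.
Step 2:
                  B         C
  I        0.003745    0.2288
  C        0.001507 -0.001507
  E        0.005252    0.2273
  solve Keq expr → x = -5.0223e-04; check Q = 8.1010e+04
Then add 0.02675 M of B.
Step 3:
                  B         C
  I           0.032    0.2273
  C        -0.02615   0.02615
  E        0.005856    0.2534
  solve Keq expr → x = 0.008715; check Q = 8.1010e+04

x = 0.008715 M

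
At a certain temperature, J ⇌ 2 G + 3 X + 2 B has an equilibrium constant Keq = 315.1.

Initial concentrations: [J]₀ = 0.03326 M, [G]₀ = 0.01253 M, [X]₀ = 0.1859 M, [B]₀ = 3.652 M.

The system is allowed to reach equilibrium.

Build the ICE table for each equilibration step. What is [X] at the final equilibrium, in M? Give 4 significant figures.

Q₀ = 4.0446e-04 vs Keq = 315.1 ⇒ Q<K, forward
Step 1:
                  J         G         X         B
  Initial   0.03326   0.01253    0.1859     3.652
  Change   -0.03325   0.06651   0.09976   0.06651
  Equil   6.3900e-06   0.07904    0.2857     3.719
  solve Keq expr → x = 0.03325; check Q = 315.1

[X]_eq = 0.2857 M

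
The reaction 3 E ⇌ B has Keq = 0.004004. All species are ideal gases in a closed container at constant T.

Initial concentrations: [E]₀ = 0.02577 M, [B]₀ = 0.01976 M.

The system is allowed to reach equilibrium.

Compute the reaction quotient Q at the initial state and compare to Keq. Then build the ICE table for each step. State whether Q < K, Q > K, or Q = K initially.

Q₀ = 1155 vs Keq = 0.004004 ⇒ Q>K, reverse
Step 1:
                    E           B
  init        0.02577     0.01976
  Δ           0.05927    -0.01976
  eq          0.08504  2.4627e-06
  solve Keq expr → x = -0.01976; check Q = 0.004004

Q₀ = 1155; Q > K (proceeds reverse)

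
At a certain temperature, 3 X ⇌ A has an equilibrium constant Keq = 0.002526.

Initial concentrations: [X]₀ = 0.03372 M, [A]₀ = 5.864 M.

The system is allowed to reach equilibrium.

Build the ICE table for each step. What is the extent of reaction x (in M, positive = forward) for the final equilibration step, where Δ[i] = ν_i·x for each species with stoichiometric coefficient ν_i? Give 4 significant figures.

Q₀ = 1.5294e+05 vs Keq = 0.002526 ⇒ Q>K, reverse
Step 1:
                  X         A
  Initial   0.03372     5.864
  Change      9.981    -3.327
  Equil       10.01     2.537
  solve Keq expr → x = -3.327; check Q = 0.002526

x = -3.327 M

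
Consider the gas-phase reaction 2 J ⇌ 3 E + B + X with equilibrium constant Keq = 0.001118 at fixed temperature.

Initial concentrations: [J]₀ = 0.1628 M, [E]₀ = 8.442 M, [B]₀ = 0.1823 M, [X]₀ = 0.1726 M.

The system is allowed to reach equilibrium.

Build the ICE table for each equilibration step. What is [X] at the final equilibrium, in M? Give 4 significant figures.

Q₀ = 714.3 vs Keq = 0.001118 ⇒ Q>K, reverse
Step 1:
                   J          E          B          X
  init        0.1628      8.442     0.1823     0.1726
  Δ           0.3451    -0.5176    -0.1725    -0.1725
  eq          0.5079      7.924   0.009759 5.9381e-05
  solve Keq expr → x = -0.1725; check Q = 0.001118

[X]_eq = 5.9381e-05 M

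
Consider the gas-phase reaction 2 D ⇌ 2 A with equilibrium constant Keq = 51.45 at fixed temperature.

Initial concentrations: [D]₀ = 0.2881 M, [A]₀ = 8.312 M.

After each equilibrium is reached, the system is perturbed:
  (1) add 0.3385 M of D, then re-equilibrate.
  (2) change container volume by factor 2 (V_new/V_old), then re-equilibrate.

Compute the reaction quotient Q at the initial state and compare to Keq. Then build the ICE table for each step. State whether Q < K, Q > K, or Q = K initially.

Q₀ = 832.4; Q > K (proceeds reverse)

Q₀ = 832.4 vs Keq = 51.45 ⇒ Q>K, reverse
Step 1:
                    D           A
  init         0.2881       8.312
  Δ            0.7642     -0.7642
  eq            1.052       7.548
  solve Keq expr → x = -0.3821; check Q = 51.45
Then add 0.3385 M of D.
Step 2:
                    D           A
  init          1.391       7.548
  Δ           -0.2971      0.2971
  eq            1.094       7.845
  solve Keq expr → x = 0.1485; check Q = 51.45
Then change container volume by factor 2 (V_new/V_old).
Step 3:
                    D           A
  init         0.5468       3.922
  Δ                 0           0
  eq           0.5468       3.922
  solve Keq expr → x = 0; check Q = 51.45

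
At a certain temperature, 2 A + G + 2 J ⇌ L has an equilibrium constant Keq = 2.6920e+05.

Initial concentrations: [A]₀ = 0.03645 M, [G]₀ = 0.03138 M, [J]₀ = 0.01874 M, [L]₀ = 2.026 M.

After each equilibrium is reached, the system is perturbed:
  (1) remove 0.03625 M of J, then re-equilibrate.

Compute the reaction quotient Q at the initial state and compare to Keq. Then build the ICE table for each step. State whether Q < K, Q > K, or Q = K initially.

Q₀ = 1.3837e+08 vs Keq = 2.6920e+05 ⇒ Q>K, reverse
Step 1:
                  A         G         J         L
  I         0.03645   0.03138   0.01874     2.026
  C         0.07462   0.03731   0.07462  -0.03731
  E          0.1111   0.06869   0.09336     1.989
  solve Keq expr → x = -0.03731; check Q = 2.6920e+05
Then remove 0.03625 M of J.
Step 2:
                  A         G         J         L
  I          0.1111   0.06869   0.05711     1.989
  C         0.01814  0.009071   0.01814 -0.009071
  E          0.1292   0.07776   0.07526      1.98
  solve Keq expr → x = -0.009071; check Q = 2.6920e+05

Q₀ = 1.3837e+08; Q > K (proceeds reverse)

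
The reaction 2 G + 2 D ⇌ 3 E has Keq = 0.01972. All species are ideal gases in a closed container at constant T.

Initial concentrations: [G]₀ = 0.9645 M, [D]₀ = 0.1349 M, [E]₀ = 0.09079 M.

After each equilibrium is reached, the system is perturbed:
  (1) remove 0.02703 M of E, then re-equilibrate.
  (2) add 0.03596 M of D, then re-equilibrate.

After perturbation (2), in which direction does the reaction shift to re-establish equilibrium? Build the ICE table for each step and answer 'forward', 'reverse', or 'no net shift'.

Q₀ = 0.04421 vs Keq = 0.01972 ⇒ Q>K, reverse
Step 1:
                  G         D         E
  init       0.9645    0.1349   0.09079
  Δ         0.01134   0.01134  -0.01701
  eq         0.9758    0.1462   0.07378
  solve Keq expr → x = -0.00567; check Q = 0.01972
Then remove 0.02703 M of E.
Step 2:
                  G         D         E
  init       0.9758    0.1462   0.04675
  Δ        -0.01431  -0.01431   0.02146
  eq         0.9615    0.1319   0.06821
  solve Keq expr → x = 0.007154; check Q = 0.01972
Then add 0.03596 M of D.
Step 3:
                  G         D         E
  init       0.9615    0.1679   0.06821
  Δ       -0.006344 -0.006344  0.009516
  eq         0.9552    0.1615   0.07773
  solve Keq expr → x = 0.003172; check Q = 0.01972

Direction: forward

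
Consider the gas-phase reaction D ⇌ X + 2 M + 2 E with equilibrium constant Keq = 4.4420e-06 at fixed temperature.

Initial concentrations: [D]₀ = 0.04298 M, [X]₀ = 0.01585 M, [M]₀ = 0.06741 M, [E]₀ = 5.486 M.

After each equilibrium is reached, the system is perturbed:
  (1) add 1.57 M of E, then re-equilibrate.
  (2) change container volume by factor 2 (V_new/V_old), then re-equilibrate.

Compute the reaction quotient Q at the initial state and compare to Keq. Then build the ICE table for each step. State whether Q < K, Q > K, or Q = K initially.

Q₀ = 0.05043 vs Keq = 4.4420e-06 ⇒ Q>K, reverse
Step 1:
                   D          X          M          E
  Initial    0.04298    0.01585    0.06741      5.486
  Change     0.01584   -0.01584   -0.03169   -0.03169
  Equil      0.05882 6.8823e-06    0.03572      5.454
  solve Keq expr → x = -0.01584; check Q = 4.4420e-06
Then add 1.57 M of E.
Step 2:
                   D          X          M          E
  Initial    0.05882 6.8823e-06    0.03572      7.024
  Change  2.7312e-06 -2.7312e-06 -5.4624e-06 -5.4624e-06
  Equil      0.05883 4.1511e-06    0.03572      7.024
  solve Keq expr → x = -2.7312e-06; check Q = 4.4420e-06
Then change container volume by factor 2 (V_new/V_old).
Step 3:
                   D          X          M          E
  Initial    0.02941 2.0755e-06    0.01786      3.512
  Change  -3.0869e-05 3.0869e-05 6.1737e-05 6.1737e-05
  Equil      0.02938 3.2944e-05    0.01792      3.512
  solve Keq expr → x = 3.0869e-05; check Q = 4.4420e-06

Q₀ = 0.05043; Q > K (proceeds reverse)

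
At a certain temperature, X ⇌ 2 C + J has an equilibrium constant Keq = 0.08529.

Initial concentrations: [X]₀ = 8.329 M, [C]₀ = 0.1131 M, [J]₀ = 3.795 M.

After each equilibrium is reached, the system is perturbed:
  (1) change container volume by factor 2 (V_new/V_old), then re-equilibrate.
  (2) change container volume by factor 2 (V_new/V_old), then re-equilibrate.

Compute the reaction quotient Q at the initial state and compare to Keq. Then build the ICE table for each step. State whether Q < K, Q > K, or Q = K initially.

Q₀ = 0.005828 vs Keq = 0.08529 ⇒ Q<K, forward
Step 1:
                  X         C         J
  init        8.329    0.1131     3.795
  Δ         -0.1536    0.3071    0.1536
  eq          8.175    0.4202     3.949
  solve Keq expr → x = 0.1536; check Q = 0.08529
Then change container volume by factor 2 (V_new/V_old).
Step 2:
                  X         C         J
  init        4.088    0.2101     1.974
  Δ        -0.09759    0.1952   0.09759
  eq           3.99    0.4053     2.072
  solve Keq expr → x = 0.09759; check Q = 0.08529
Then change container volume by factor 2 (V_new/V_old).
Step 3:
                  X         C         J
  init        1.995    0.2026     1.036
  Δ        -0.08878    0.1776   0.08878
  eq          1.906    0.3802     1.125
  solve Keq expr → x = 0.08878; check Q = 0.08529

Q₀ = 0.005828; Q < K (proceeds forward)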